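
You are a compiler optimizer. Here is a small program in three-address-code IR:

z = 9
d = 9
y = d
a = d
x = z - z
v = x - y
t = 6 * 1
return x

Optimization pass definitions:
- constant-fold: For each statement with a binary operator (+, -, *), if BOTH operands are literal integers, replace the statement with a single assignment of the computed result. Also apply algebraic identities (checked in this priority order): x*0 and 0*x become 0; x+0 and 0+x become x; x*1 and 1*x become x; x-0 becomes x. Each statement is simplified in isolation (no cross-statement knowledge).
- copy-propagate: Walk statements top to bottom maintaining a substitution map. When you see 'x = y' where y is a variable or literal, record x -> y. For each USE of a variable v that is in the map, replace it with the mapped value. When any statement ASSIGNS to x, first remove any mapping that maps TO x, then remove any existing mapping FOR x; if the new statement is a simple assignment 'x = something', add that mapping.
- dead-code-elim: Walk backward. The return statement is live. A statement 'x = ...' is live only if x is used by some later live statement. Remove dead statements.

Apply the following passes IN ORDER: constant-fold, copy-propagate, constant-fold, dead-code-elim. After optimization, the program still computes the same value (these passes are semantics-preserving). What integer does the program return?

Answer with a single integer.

Answer: 0

Derivation:
Initial IR:
  z = 9
  d = 9
  y = d
  a = d
  x = z - z
  v = x - y
  t = 6 * 1
  return x
After constant-fold (8 stmts):
  z = 9
  d = 9
  y = d
  a = d
  x = z - z
  v = x - y
  t = 6
  return x
After copy-propagate (8 stmts):
  z = 9
  d = 9
  y = 9
  a = 9
  x = 9 - 9
  v = x - 9
  t = 6
  return x
After constant-fold (8 stmts):
  z = 9
  d = 9
  y = 9
  a = 9
  x = 0
  v = x - 9
  t = 6
  return x
After dead-code-elim (2 stmts):
  x = 0
  return x
Evaluate:
  z = 9  =>  z = 9
  d = 9  =>  d = 9
  y = d  =>  y = 9
  a = d  =>  a = 9
  x = z - z  =>  x = 0
  v = x - y  =>  v = -9
  t = 6 * 1  =>  t = 6
  return x = 0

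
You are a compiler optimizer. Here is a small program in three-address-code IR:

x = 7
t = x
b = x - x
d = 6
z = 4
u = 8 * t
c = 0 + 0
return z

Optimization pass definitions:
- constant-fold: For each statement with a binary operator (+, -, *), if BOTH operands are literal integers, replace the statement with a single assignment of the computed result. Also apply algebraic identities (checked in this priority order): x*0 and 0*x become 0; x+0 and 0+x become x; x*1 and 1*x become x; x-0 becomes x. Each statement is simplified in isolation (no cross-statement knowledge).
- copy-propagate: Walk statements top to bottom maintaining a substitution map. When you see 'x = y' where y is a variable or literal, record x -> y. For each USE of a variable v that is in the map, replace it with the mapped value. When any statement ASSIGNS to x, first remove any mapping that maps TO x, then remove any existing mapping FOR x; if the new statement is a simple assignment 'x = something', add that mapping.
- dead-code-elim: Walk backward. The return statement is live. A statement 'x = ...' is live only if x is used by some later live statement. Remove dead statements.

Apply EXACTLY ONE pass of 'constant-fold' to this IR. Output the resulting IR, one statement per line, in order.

Answer: x = 7
t = x
b = x - x
d = 6
z = 4
u = 8 * t
c = 0
return z

Derivation:
Applying constant-fold statement-by-statement:
  [1] x = 7  (unchanged)
  [2] t = x  (unchanged)
  [3] b = x - x  (unchanged)
  [4] d = 6  (unchanged)
  [5] z = 4  (unchanged)
  [6] u = 8 * t  (unchanged)
  [7] c = 0 + 0  -> c = 0
  [8] return z  (unchanged)
Result (8 stmts):
  x = 7
  t = x
  b = x - x
  d = 6
  z = 4
  u = 8 * t
  c = 0
  return z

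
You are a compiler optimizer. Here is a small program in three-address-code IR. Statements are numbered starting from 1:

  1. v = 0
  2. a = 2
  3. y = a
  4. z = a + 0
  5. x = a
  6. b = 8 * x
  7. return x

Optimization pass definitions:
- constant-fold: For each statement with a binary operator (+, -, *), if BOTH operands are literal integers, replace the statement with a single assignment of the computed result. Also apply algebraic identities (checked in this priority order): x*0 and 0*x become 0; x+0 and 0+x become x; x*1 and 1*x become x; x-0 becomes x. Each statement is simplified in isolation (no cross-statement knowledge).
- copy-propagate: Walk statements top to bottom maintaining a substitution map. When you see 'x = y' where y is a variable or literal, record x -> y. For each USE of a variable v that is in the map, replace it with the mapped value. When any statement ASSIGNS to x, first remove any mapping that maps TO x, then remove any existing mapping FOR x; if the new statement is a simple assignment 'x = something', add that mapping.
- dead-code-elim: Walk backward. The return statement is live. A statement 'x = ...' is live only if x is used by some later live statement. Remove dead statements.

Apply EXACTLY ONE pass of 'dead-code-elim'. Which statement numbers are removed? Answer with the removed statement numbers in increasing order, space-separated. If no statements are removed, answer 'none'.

Answer: 1 3 4 6

Derivation:
Backward liveness scan:
Stmt 1 'v = 0': DEAD (v not in live set [])
Stmt 2 'a = 2': KEEP (a is live); live-in = []
Stmt 3 'y = a': DEAD (y not in live set ['a'])
Stmt 4 'z = a + 0': DEAD (z not in live set ['a'])
Stmt 5 'x = a': KEEP (x is live); live-in = ['a']
Stmt 6 'b = 8 * x': DEAD (b not in live set ['x'])
Stmt 7 'return x': KEEP (return); live-in = ['x']
Removed statement numbers: [1, 3, 4, 6]
Surviving IR:
  a = 2
  x = a
  return x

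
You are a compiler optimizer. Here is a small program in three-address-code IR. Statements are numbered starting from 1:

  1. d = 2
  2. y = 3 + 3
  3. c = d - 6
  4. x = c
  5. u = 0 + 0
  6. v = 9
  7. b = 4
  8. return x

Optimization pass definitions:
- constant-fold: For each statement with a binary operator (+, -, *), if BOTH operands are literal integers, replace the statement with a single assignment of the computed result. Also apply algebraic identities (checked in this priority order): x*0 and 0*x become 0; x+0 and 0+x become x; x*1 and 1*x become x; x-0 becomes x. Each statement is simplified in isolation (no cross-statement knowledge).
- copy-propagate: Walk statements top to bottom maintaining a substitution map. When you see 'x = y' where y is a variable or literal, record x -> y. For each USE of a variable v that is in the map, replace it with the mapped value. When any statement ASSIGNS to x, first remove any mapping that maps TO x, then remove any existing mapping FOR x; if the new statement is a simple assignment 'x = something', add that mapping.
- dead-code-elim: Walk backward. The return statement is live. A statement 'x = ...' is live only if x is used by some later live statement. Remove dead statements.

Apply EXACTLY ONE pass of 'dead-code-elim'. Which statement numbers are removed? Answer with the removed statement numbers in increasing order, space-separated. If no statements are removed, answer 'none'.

Answer: 2 5 6 7

Derivation:
Backward liveness scan:
Stmt 1 'd = 2': KEEP (d is live); live-in = []
Stmt 2 'y = 3 + 3': DEAD (y not in live set ['d'])
Stmt 3 'c = d - 6': KEEP (c is live); live-in = ['d']
Stmt 4 'x = c': KEEP (x is live); live-in = ['c']
Stmt 5 'u = 0 + 0': DEAD (u not in live set ['x'])
Stmt 6 'v = 9': DEAD (v not in live set ['x'])
Stmt 7 'b = 4': DEAD (b not in live set ['x'])
Stmt 8 'return x': KEEP (return); live-in = ['x']
Removed statement numbers: [2, 5, 6, 7]
Surviving IR:
  d = 2
  c = d - 6
  x = c
  return x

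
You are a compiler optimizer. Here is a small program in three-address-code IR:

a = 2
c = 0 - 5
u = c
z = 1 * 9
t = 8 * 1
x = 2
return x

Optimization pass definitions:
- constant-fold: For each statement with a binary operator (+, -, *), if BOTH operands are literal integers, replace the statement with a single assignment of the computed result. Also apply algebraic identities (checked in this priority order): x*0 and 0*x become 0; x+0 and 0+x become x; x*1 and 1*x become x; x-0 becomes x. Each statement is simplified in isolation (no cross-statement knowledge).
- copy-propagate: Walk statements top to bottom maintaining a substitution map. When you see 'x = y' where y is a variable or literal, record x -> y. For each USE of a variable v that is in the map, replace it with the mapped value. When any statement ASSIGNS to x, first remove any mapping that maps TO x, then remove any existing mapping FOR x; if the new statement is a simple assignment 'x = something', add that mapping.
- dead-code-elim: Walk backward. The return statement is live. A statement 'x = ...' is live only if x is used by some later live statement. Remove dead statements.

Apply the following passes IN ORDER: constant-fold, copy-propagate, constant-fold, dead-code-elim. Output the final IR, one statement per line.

Answer: return 2

Derivation:
Initial IR:
  a = 2
  c = 0 - 5
  u = c
  z = 1 * 9
  t = 8 * 1
  x = 2
  return x
After constant-fold (7 stmts):
  a = 2
  c = -5
  u = c
  z = 9
  t = 8
  x = 2
  return x
After copy-propagate (7 stmts):
  a = 2
  c = -5
  u = -5
  z = 9
  t = 8
  x = 2
  return 2
After constant-fold (7 stmts):
  a = 2
  c = -5
  u = -5
  z = 9
  t = 8
  x = 2
  return 2
After dead-code-elim (1 stmts):
  return 2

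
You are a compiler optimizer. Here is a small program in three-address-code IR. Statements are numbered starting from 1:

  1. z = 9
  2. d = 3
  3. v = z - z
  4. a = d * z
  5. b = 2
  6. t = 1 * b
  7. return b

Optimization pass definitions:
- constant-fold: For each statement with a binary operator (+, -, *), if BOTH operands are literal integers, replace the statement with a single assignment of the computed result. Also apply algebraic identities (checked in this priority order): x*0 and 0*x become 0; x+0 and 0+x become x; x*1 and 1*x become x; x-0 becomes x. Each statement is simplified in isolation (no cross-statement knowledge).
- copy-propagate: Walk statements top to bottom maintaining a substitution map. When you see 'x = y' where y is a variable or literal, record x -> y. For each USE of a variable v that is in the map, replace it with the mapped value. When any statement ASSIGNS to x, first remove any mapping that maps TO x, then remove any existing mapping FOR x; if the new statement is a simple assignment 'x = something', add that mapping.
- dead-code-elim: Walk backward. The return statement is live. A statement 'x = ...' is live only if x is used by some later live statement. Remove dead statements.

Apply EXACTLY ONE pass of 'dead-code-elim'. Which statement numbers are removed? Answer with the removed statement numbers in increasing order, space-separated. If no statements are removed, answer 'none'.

Backward liveness scan:
Stmt 1 'z = 9': DEAD (z not in live set [])
Stmt 2 'd = 3': DEAD (d not in live set [])
Stmt 3 'v = z - z': DEAD (v not in live set [])
Stmt 4 'a = d * z': DEAD (a not in live set [])
Stmt 5 'b = 2': KEEP (b is live); live-in = []
Stmt 6 't = 1 * b': DEAD (t not in live set ['b'])
Stmt 7 'return b': KEEP (return); live-in = ['b']
Removed statement numbers: [1, 2, 3, 4, 6]
Surviving IR:
  b = 2
  return b

Answer: 1 2 3 4 6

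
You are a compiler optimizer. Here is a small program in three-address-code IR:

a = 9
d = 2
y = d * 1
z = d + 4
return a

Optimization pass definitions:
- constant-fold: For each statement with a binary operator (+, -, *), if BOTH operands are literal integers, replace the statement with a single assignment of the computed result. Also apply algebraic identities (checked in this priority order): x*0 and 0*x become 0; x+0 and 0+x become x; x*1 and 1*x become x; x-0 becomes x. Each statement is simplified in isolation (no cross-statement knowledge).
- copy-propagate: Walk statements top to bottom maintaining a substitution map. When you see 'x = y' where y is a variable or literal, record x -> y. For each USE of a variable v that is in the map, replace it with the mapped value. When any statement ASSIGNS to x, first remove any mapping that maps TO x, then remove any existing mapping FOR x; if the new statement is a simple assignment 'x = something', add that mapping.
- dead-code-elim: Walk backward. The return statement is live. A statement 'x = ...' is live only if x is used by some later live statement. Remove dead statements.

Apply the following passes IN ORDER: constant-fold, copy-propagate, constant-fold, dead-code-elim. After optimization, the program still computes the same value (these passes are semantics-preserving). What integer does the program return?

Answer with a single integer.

Initial IR:
  a = 9
  d = 2
  y = d * 1
  z = d + 4
  return a
After constant-fold (5 stmts):
  a = 9
  d = 2
  y = d
  z = d + 4
  return a
After copy-propagate (5 stmts):
  a = 9
  d = 2
  y = 2
  z = 2 + 4
  return 9
After constant-fold (5 stmts):
  a = 9
  d = 2
  y = 2
  z = 6
  return 9
After dead-code-elim (1 stmts):
  return 9
Evaluate:
  a = 9  =>  a = 9
  d = 2  =>  d = 2
  y = d * 1  =>  y = 2
  z = d + 4  =>  z = 6
  return a = 9

Answer: 9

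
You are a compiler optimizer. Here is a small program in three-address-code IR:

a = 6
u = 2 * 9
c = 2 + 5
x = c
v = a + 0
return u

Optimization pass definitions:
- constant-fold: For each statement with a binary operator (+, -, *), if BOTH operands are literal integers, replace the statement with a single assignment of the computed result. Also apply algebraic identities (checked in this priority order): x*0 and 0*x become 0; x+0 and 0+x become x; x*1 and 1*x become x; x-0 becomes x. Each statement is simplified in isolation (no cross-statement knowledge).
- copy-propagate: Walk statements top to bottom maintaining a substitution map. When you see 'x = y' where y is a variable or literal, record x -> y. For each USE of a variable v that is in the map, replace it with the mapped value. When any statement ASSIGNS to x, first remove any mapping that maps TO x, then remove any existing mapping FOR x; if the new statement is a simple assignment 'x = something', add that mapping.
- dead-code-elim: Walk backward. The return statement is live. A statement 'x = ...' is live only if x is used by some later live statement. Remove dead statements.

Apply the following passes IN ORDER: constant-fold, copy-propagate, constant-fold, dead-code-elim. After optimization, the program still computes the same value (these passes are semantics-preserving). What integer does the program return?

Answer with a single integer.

Answer: 18

Derivation:
Initial IR:
  a = 6
  u = 2 * 9
  c = 2 + 5
  x = c
  v = a + 0
  return u
After constant-fold (6 stmts):
  a = 6
  u = 18
  c = 7
  x = c
  v = a
  return u
After copy-propagate (6 stmts):
  a = 6
  u = 18
  c = 7
  x = 7
  v = 6
  return 18
After constant-fold (6 stmts):
  a = 6
  u = 18
  c = 7
  x = 7
  v = 6
  return 18
After dead-code-elim (1 stmts):
  return 18
Evaluate:
  a = 6  =>  a = 6
  u = 2 * 9  =>  u = 18
  c = 2 + 5  =>  c = 7
  x = c  =>  x = 7
  v = a + 0  =>  v = 6
  return u = 18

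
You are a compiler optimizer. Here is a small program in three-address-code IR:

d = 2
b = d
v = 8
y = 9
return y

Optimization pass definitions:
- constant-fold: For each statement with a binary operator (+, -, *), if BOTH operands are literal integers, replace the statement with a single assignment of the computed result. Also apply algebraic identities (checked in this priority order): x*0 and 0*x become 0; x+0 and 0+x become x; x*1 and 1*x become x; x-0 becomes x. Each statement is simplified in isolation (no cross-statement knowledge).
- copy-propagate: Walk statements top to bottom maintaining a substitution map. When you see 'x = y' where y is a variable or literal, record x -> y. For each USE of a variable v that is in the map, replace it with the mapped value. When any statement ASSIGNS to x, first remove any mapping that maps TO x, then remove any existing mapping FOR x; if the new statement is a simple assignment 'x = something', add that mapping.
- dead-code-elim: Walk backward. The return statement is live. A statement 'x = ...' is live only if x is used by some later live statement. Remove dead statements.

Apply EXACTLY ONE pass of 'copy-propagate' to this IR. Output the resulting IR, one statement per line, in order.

Applying copy-propagate statement-by-statement:
  [1] d = 2  (unchanged)
  [2] b = d  -> b = 2
  [3] v = 8  (unchanged)
  [4] y = 9  (unchanged)
  [5] return y  -> return 9
Result (5 stmts):
  d = 2
  b = 2
  v = 8
  y = 9
  return 9

Answer: d = 2
b = 2
v = 8
y = 9
return 9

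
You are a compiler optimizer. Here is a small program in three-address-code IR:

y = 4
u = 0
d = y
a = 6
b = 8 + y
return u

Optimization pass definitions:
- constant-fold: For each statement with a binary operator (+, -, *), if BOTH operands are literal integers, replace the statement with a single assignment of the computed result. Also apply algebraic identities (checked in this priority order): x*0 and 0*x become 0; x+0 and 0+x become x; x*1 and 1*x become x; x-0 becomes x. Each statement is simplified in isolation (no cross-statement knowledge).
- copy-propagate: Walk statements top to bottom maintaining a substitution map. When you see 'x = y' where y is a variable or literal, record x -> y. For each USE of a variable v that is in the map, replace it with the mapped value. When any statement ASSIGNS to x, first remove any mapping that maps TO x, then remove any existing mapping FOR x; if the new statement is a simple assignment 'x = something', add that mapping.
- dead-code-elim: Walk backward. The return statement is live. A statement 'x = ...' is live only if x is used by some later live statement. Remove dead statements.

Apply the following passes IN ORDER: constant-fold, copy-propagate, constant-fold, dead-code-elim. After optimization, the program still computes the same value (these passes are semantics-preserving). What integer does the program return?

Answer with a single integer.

Answer: 0

Derivation:
Initial IR:
  y = 4
  u = 0
  d = y
  a = 6
  b = 8 + y
  return u
After constant-fold (6 stmts):
  y = 4
  u = 0
  d = y
  a = 6
  b = 8 + y
  return u
After copy-propagate (6 stmts):
  y = 4
  u = 0
  d = 4
  a = 6
  b = 8 + 4
  return 0
After constant-fold (6 stmts):
  y = 4
  u = 0
  d = 4
  a = 6
  b = 12
  return 0
After dead-code-elim (1 stmts):
  return 0
Evaluate:
  y = 4  =>  y = 4
  u = 0  =>  u = 0
  d = y  =>  d = 4
  a = 6  =>  a = 6
  b = 8 + y  =>  b = 12
  return u = 0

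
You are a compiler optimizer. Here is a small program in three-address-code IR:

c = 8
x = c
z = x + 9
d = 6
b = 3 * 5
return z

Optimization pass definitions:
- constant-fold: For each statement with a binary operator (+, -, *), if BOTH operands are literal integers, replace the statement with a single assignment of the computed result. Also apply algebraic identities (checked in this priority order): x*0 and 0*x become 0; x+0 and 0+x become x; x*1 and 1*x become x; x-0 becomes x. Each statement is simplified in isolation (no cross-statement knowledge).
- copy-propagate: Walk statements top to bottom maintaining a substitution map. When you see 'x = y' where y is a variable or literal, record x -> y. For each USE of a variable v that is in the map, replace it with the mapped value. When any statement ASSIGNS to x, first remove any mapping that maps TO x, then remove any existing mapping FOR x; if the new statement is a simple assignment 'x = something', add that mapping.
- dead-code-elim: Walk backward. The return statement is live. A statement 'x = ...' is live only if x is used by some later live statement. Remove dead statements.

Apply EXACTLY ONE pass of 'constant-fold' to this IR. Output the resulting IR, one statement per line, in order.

Answer: c = 8
x = c
z = x + 9
d = 6
b = 15
return z

Derivation:
Applying constant-fold statement-by-statement:
  [1] c = 8  (unchanged)
  [2] x = c  (unchanged)
  [3] z = x + 9  (unchanged)
  [4] d = 6  (unchanged)
  [5] b = 3 * 5  -> b = 15
  [6] return z  (unchanged)
Result (6 stmts):
  c = 8
  x = c
  z = x + 9
  d = 6
  b = 15
  return z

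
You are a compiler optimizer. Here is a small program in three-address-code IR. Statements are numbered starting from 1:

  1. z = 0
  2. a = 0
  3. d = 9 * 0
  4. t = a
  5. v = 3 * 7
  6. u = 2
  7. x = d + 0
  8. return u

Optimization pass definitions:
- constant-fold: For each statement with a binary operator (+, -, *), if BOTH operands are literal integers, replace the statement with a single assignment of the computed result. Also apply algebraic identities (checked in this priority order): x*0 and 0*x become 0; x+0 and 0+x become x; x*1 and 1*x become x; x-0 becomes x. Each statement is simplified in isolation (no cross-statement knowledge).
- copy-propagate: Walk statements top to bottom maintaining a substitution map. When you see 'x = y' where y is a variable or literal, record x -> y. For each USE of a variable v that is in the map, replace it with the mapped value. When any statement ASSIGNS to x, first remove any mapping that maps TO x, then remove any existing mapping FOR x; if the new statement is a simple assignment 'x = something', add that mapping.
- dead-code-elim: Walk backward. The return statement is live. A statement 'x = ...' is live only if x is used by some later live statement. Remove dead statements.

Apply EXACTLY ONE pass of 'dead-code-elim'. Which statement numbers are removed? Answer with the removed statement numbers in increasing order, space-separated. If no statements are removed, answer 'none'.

Answer: 1 2 3 4 5 7

Derivation:
Backward liveness scan:
Stmt 1 'z = 0': DEAD (z not in live set [])
Stmt 2 'a = 0': DEAD (a not in live set [])
Stmt 3 'd = 9 * 0': DEAD (d not in live set [])
Stmt 4 't = a': DEAD (t not in live set [])
Stmt 5 'v = 3 * 7': DEAD (v not in live set [])
Stmt 6 'u = 2': KEEP (u is live); live-in = []
Stmt 7 'x = d + 0': DEAD (x not in live set ['u'])
Stmt 8 'return u': KEEP (return); live-in = ['u']
Removed statement numbers: [1, 2, 3, 4, 5, 7]
Surviving IR:
  u = 2
  return u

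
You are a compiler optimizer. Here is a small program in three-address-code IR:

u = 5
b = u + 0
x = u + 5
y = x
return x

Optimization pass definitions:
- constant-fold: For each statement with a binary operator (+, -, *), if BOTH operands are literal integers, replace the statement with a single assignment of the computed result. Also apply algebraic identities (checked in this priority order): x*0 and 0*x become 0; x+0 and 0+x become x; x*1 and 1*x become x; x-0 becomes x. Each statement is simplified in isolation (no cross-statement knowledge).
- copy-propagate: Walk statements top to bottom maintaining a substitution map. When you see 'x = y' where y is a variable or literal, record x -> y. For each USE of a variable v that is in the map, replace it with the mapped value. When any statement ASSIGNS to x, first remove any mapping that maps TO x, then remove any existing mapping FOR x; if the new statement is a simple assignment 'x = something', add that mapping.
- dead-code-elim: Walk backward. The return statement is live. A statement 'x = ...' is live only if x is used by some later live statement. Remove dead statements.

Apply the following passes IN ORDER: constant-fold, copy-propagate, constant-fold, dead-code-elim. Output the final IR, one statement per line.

Answer: x = 10
return x

Derivation:
Initial IR:
  u = 5
  b = u + 0
  x = u + 5
  y = x
  return x
After constant-fold (5 stmts):
  u = 5
  b = u
  x = u + 5
  y = x
  return x
After copy-propagate (5 stmts):
  u = 5
  b = 5
  x = 5 + 5
  y = x
  return x
After constant-fold (5 stmts):
  u = 5
  b = 5
  x = 10
  y = x
  return x
After dead-code-elim (2 stmts):
  x = 10
  return x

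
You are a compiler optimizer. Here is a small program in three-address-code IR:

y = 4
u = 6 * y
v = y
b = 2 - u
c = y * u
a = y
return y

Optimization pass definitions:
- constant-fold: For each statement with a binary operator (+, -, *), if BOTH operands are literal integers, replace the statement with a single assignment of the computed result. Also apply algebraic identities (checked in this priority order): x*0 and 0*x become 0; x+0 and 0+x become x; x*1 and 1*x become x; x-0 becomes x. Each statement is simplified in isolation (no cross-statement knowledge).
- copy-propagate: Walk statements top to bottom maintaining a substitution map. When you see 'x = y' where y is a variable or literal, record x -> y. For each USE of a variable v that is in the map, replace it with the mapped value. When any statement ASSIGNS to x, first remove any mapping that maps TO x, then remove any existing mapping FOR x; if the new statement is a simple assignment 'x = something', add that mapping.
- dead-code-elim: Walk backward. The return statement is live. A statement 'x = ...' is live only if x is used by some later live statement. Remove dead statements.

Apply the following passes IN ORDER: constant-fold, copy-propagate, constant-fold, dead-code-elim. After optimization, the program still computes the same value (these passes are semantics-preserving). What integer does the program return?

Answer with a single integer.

Initial IR:
  y = 4
  u = 6 * y
  v = y
  b = 2 - u
  c = y * u
  a = y
  return y
After constant-fold (7 stmts):
  y = 4
  u = 6 * y
  v = y
  b = 2 - u
  c = y * u
  a = y
  return y
After copy-propagate (7 stmts):
  y = 4
  u = 6 * 4
  v = 4
  b = 2 - u
  c = 4 * u
  a = 4
  return 4
After constant-fold (7 stmts):
  y = 4
  u = 24
  v = 4
  b = 2 - u
  c = 4 * u
  a = 4
  return 4
After dead-code-elim (1 stmts):
  return 4
Evaluate:
  y = 4  =>  y = 4
  u = 6 * y  =>  u = 24
  v = y  =>  v = 4
  b = 2 - u  =>  b = -22
  c = y * u  =>  c = 96
  a = y  =>  a = 4
  return y = 4

Answer: 4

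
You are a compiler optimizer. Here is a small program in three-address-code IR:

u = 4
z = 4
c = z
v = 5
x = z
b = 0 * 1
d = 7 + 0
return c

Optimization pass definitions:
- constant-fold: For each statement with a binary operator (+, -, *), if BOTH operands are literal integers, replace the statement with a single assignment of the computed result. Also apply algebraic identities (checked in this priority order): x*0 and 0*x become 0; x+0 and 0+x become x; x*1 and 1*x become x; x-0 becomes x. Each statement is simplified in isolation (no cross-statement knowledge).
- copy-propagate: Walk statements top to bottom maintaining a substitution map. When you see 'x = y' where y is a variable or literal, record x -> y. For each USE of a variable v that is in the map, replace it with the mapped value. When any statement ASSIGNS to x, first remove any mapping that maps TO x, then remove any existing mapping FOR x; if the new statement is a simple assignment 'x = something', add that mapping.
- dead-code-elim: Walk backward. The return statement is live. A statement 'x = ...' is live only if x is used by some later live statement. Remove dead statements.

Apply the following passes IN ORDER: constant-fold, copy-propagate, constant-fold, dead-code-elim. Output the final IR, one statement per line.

Answer: return 4

Derivation:
Initial IR:
  u = 4
  z = 4
  c = z
  v = 5
  x = z
  b = 0 * 1
  d = 7 + 0
  return c
After constant-fold (8 stmts):
  u = 4
  z = 4
  c = z
  v = 5
  x = z
  b = 0
  d = 7
  return c
After copy-propagate (8 stmts):
  u = 4
  z = 4
  c = 4
  v = 5
  x = 4
  b = 0
  d = 7
  return 4
After constant-fold (8 stmts):
  u = 4
  z = 4
  c = 4
  v = 5
  x = 4
  b = 0
  d = 7
  return 4
After dead-code-elim (1 stmts):
  return 4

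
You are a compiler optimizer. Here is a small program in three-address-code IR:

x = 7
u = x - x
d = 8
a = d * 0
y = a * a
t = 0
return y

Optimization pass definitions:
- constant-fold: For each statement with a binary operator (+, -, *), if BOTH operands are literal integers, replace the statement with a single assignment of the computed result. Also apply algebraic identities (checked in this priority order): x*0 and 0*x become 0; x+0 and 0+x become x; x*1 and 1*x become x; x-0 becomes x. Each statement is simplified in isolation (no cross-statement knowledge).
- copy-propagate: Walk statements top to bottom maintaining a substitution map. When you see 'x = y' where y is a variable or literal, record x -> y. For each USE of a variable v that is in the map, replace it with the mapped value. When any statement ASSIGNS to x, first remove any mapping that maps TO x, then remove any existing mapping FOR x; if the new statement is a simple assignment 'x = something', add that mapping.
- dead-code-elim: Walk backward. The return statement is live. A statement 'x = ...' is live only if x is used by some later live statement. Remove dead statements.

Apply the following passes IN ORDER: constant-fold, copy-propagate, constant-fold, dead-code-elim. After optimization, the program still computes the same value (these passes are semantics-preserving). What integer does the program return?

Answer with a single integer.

Initial IR:
  x = 7
  u = x - x
  d = 8
  a = d * 0
  y = a * a
  t = 0
  return y
After constant-fold (7 stmts):
  x = 7
  u = x - x
  d = 8
  a = 0
  y = a * a
  t = 0
  return y
After copy-propagate (7 stmts):
  x = 7
  u = 7 - 7
  d = 8
  a = 0
  y = 0 * 0
  t = 0
  return y
After constant-fold (7 stmts):
  x = 7
  u = 0
  d = 8
  a = 0
  y = 0
  t = 0
  return y
After dead-code-elim (2 stmts):
  y = 0
  return y
Evaluate:
  x = 7  =>  x = 7
  u = x - x  =>  u = 0
  d = 8  =>  d = 8
  a = d * 0  =>  a = 0
  y = a * a  =>  y = 0
  t = 0  =>  t = 0
  return y = 0

Answer: 0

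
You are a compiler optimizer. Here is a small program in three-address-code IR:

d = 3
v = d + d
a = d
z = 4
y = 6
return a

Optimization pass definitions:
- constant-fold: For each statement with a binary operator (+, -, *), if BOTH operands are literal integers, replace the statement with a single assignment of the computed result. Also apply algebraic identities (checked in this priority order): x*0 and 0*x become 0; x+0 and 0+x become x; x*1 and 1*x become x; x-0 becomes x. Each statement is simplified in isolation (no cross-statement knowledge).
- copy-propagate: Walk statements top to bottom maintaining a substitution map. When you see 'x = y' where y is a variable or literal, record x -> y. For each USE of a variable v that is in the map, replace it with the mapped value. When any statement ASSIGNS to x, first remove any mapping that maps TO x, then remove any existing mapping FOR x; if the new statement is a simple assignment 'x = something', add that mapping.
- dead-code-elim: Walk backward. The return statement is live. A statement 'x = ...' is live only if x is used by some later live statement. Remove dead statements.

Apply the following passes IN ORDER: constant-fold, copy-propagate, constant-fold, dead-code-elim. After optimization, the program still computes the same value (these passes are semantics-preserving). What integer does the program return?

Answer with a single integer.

Answer: 3

Derivation:
Initial IR:
  d = 3
  v = d + d
  a = d
  z = 4
  y = 6
  return a
After constant-fold (6 stmts):
  d = 3
  v = d + d
  a = d
  z = 4
  y = 6
  return a
After copy-propagate (6 stmts):
  d = 3
  v = 3 + 3
  a = 3
  z = 4
  y = 6
  return 3
After constant-fold (6 stmts):
  d = 3
  v = 6
  a = 3
  z = 4
  y = 6
  return 3
After dead-code-elim (1 stmts):
  return 3
Evaluate:
  d = 3  =>  d = 3
  v = d + d  =>  v = 6
  a = d  =>  a = 3
  z = 4  =>  z = 4
  y = 6  =>  y = 6
  return a = 3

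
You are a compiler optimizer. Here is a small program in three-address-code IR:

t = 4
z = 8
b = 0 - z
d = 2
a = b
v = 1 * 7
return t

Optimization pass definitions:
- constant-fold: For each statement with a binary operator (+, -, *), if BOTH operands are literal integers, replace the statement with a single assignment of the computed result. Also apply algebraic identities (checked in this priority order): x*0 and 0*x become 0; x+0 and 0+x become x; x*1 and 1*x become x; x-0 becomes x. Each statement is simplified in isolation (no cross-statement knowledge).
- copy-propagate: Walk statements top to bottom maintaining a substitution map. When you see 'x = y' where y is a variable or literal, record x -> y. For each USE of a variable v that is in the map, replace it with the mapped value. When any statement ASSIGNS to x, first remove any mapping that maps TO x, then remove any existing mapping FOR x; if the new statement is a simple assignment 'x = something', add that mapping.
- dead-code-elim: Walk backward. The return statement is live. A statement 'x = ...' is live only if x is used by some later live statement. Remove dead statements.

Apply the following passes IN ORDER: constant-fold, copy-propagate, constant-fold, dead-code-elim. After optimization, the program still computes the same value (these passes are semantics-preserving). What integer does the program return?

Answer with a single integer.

Initial IR:
  t = 4
  z = 8
  b = 0 - z
  d = 2
  a = b
  v = 1 * 7
  return t
After constant-fold (7 stmts):
  t = 4
  z = 8
  b = 0 - z
  d = 2
  a = b
  v = 7
  return t
After copy-propagate (7 stmts):
  t = 4
  z = 8
  b = 0 - 8
  d = 2
  a = b
  v = 7
  return 4
After constant-fold (7 stmts):
  t = 4
  z = 8
  b = -8
  d = 2
  a = b
  v = 7
  return 4
After dead-code-elim (1 stmts):
  return 4
Evaluate:
  t = 4  =>  t = 4
  z = 8  =>  z = 8
  b = 0 - z  =>  b = -8
  d = 2  =>  d = 2
  a = b  =>  a = -8
  v = 1 * 7  =>  v = 7
  return t = 4

Answer: 4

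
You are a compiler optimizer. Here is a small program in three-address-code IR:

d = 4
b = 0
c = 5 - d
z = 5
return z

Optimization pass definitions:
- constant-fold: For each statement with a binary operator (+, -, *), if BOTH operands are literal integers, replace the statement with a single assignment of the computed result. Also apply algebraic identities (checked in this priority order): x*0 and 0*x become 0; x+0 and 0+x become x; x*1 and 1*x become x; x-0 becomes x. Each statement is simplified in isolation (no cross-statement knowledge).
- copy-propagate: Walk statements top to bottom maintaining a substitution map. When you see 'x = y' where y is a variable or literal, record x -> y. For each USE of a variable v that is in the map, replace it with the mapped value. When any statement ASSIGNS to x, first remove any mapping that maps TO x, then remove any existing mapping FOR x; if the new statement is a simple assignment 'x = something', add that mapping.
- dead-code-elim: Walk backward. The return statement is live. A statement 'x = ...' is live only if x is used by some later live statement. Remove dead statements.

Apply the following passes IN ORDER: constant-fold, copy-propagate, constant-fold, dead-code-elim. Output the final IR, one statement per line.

Answer: return 5

Derivation:
Initial IR:
  d = 4
  b = 0
  c = 5 - d
  z = 5
  return z
After constant-fold (5 stmts):
  d = 4
  b = 0
  c = 5 - d
  z = 5
  return z
After copy-propagate (5 stmts):
  d = 4
  b = 0
  c = 5 - 4
  z = 5
  return 5
After constant-fold (5 stmts):
  d = 4
  b = 0
  c = 1
  z = 5
  return 5
After dead-code-elim (1 stmts):
  return 5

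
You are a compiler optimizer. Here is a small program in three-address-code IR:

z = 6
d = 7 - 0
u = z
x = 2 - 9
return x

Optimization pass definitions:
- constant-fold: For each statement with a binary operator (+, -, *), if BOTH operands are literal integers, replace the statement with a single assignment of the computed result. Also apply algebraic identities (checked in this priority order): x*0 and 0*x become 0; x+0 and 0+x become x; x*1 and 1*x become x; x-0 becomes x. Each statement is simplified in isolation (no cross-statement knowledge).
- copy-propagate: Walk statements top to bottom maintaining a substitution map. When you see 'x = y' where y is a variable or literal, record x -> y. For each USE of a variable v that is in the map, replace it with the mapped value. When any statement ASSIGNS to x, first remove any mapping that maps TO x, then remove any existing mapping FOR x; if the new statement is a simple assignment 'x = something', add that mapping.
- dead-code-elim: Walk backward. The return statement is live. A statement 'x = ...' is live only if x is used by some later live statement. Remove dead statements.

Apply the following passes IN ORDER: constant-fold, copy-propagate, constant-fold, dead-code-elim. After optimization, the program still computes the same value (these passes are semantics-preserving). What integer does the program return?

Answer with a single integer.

Initial IR:
  z = 6
  d = 7 - 0
  u = z
  x = 2 - 9
  return x
After constant-fold (5 stmts):
  z = 6
  d = 7
  u = z
  x = -7
  return x
After copy-propagate (5 stmts):
  z = 6
  d = 7
  u = 6
  x = -7
  return -7
After constant-fold (5 stmts):
  z = 6
  d = 7
  u = 6
  x = -7
  return -7
After dead-code-elim (1 stmts):
  return -7
Evaluate:
  z = 6  =>  z = 6
  d = 7 - 0  =>  d = 7
  u = z  =>  u = 6
  x = 2 - 9  =>  x = -7
  return x = -7

Answer: -7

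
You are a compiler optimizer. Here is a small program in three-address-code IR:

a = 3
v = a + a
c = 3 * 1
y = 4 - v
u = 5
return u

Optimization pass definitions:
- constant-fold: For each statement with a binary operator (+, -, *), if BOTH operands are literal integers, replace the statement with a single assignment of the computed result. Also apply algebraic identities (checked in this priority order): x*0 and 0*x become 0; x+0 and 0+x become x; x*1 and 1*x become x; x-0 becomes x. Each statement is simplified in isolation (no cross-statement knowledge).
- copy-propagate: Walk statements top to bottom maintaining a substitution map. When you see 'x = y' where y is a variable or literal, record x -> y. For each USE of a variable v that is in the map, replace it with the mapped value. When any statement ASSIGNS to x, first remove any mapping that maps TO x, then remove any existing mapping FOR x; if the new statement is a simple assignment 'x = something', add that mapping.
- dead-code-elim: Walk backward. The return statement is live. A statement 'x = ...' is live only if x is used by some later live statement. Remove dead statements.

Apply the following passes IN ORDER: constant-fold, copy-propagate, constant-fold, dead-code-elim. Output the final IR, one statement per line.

Answer: return 5

Derivation:
Initial IR:
  a = 3
  v = a + a
  c = 3 * 1
  y = 4 - v
  u = 5
  return u
After constant-fold (6 stmts):
  a = 3
  v = a + a
  c = 3
  y = 4 - v
  u = 5
  return u
After copy-propagate (6 stmts):
  a = 3
  v = 3 + 3
  c = 3
  y = 4 - v
  u = 5
  return 5
After constant-fold (6 stmts):
  a = 3
  v = 6
  c = 3
  y = 4 - v
  u = 5
  return 5
After dead-code-elim (1 stmts):
  return 5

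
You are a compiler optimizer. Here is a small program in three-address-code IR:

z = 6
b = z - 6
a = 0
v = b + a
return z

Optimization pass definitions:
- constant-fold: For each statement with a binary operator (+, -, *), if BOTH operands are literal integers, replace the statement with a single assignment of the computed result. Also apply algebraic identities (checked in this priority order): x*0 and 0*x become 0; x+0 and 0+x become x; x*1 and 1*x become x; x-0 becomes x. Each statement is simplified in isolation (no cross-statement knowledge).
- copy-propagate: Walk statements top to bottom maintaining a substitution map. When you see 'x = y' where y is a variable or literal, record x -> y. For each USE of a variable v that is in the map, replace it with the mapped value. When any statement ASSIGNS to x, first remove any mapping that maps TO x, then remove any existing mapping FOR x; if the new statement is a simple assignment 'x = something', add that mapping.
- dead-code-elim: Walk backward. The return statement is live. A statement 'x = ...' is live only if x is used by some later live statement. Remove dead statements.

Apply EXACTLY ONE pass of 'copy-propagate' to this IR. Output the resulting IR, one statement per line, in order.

Answer: z = 6
b = 6 - 6
a = 0
v = b + 0
return 6

Derivation:
Applying copy-propagate statement-by-statement:
  [1] z = 6  (unchanged)
  [2] b = z - 6  -> b = 6 - 6
  [3] a = 0  (unchanged)
  [4] v = b + a  -> v = b + 0
  [5] return z  -> return 6
Result (5 stmts):
  z = 6
  b = 6 - 6
  a = 0
  v = b + 0
  return 6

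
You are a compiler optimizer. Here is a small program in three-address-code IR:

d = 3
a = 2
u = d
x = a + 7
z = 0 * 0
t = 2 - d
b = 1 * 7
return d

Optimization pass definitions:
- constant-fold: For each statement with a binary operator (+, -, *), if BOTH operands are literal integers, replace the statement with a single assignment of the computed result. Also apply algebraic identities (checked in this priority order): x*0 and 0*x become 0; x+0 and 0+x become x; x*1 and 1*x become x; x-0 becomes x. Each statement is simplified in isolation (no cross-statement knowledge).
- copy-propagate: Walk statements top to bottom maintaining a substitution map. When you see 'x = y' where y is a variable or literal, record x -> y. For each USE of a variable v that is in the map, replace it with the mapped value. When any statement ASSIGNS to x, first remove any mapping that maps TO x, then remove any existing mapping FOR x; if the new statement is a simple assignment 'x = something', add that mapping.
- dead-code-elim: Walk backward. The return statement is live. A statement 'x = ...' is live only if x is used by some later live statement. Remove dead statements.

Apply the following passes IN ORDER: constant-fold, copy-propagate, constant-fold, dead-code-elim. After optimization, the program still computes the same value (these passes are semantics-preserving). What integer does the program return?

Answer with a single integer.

Answer: 3

Derivation:
Initial IR:
  d = 3
  a = 2
  u = d
  x = a + 7
  z = 0 * 0
  t = 2 - d
  b = 1 * 7
  return d
After constant-fold (8 stmts):
  d = 3
  a = 2
  u = d
  x = a + 7
  z = 0
  t = 2 - d
  b = 7
  return d
After copy-propagate (8 stmts):
  d = 3
  a = 2
  u = 3
  x = 2 + 7
  z = 0
  t = 2 - 3
  b = 7
  return 3
After constant-fold (8 stmts):
  d = 3
  a = 2
  u = 3
  x = 9
  z = 0
  t = -1
  b = 7
  return 3
After dead-code-elim (1 stmts):
  return 3
Evaluate:
  d = 3  =>  d = 3
  a = 2  =>  a = 2
  u = d  =>  u = 3
  x = a + 7  =>  x = 9
  z = 0 * 0  =>  z = 0
  t = 2 - d  =>  t = -1
  b = 1 * 7  =>  b = 7
  return d = 3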